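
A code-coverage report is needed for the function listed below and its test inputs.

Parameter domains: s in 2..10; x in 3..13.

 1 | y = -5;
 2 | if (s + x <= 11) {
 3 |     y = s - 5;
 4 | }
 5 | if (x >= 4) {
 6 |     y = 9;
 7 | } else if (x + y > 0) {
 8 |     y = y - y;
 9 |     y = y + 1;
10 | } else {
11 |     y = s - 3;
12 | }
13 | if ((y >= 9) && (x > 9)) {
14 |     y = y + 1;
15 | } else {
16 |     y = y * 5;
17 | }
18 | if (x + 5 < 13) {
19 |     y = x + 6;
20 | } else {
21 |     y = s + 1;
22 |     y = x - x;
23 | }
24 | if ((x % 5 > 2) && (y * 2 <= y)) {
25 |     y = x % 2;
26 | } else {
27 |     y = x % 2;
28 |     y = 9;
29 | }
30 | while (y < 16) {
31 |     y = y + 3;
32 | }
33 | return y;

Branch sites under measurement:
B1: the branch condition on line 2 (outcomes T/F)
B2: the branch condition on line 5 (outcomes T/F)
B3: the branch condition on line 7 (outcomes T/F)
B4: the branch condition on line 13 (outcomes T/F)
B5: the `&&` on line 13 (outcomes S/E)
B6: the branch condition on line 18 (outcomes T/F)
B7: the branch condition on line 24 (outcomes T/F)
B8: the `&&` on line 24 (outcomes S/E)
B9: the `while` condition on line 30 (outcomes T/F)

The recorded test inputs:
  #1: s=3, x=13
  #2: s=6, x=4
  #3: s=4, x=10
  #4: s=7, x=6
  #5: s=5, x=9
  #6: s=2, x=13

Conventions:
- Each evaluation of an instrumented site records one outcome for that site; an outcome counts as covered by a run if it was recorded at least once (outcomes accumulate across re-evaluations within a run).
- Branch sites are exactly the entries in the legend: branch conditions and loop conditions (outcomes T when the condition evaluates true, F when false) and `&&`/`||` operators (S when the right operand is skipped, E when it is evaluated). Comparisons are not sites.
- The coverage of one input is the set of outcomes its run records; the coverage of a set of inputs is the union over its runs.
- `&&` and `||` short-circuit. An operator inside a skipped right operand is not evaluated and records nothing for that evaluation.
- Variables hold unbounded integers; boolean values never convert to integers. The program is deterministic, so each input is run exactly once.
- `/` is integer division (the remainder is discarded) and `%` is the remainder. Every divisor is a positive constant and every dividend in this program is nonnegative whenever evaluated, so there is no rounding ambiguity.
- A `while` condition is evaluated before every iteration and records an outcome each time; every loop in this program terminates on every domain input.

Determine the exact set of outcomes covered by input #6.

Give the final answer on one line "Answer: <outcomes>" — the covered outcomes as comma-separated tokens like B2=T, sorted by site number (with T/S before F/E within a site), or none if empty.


Running input #6 (s=2, x=13), event by event:
  B1->F, B2->T, B5->E, B4->T, B6->F, B8->E, B7->T, B9->T, B9->T, B9->T
  B9->T, B9->T, B9->F
distinct outcomes covered: B1=F, B2=T, B4=T, B5=E, B6=F, B7=T, B8=E, B9=T, B9=F
Answer: B1=F, B2=T, B4=T, B5=E, B6=F, B7=T, B8=E, B9=T, B9=F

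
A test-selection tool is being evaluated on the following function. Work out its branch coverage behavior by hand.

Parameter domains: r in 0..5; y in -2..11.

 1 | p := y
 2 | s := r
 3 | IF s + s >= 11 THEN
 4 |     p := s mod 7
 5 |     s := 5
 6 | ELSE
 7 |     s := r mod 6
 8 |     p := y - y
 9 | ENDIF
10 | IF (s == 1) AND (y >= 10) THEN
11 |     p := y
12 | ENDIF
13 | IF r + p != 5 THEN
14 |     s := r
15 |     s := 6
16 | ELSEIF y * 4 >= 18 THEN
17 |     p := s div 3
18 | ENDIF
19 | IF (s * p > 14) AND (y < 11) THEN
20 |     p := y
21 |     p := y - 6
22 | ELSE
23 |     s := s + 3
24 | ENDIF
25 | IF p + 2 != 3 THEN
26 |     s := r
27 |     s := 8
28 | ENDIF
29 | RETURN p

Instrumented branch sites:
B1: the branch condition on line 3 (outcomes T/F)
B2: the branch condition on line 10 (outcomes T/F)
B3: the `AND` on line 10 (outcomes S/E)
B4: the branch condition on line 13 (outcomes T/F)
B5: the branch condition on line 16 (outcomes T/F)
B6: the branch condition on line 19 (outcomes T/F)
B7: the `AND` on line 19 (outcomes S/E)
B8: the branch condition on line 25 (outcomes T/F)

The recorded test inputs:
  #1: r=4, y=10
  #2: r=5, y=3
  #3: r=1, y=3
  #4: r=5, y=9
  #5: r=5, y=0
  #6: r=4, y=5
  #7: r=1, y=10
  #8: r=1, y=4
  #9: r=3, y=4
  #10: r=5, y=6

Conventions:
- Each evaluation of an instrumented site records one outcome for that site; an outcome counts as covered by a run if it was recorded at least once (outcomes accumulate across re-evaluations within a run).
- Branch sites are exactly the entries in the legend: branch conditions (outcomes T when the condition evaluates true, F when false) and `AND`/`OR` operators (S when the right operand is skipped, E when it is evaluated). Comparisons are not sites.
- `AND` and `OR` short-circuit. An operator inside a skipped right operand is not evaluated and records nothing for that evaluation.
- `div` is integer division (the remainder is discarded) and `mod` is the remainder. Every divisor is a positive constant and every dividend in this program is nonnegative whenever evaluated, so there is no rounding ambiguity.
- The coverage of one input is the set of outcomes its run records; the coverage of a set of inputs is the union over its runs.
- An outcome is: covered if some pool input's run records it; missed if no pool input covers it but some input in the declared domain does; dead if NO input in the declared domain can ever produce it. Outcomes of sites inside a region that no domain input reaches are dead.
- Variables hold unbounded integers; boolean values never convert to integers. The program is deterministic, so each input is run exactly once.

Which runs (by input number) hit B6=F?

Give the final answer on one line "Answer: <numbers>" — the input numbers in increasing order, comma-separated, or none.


input #1 (r=4, y=10): records B6=F
input #2 (r=5, y=3): records B6=F
input #3 (r=1, y=3): records B6=F
input #4 (r=5, y=9): records B6=F
input #5 (r=5, y=0): records B6=F
input #6 (r=4, y=5): records B6=F
input #7 (r=1, y=10): does not record B6=F
input #8 (r=1, y=4): records B6=F
input #9 (r=3, y=4): records B6=F
input #10 (r=5, y=6): records B6=F
Answer: 1, 2, 3, 4, 5, 6, 8, 9, 10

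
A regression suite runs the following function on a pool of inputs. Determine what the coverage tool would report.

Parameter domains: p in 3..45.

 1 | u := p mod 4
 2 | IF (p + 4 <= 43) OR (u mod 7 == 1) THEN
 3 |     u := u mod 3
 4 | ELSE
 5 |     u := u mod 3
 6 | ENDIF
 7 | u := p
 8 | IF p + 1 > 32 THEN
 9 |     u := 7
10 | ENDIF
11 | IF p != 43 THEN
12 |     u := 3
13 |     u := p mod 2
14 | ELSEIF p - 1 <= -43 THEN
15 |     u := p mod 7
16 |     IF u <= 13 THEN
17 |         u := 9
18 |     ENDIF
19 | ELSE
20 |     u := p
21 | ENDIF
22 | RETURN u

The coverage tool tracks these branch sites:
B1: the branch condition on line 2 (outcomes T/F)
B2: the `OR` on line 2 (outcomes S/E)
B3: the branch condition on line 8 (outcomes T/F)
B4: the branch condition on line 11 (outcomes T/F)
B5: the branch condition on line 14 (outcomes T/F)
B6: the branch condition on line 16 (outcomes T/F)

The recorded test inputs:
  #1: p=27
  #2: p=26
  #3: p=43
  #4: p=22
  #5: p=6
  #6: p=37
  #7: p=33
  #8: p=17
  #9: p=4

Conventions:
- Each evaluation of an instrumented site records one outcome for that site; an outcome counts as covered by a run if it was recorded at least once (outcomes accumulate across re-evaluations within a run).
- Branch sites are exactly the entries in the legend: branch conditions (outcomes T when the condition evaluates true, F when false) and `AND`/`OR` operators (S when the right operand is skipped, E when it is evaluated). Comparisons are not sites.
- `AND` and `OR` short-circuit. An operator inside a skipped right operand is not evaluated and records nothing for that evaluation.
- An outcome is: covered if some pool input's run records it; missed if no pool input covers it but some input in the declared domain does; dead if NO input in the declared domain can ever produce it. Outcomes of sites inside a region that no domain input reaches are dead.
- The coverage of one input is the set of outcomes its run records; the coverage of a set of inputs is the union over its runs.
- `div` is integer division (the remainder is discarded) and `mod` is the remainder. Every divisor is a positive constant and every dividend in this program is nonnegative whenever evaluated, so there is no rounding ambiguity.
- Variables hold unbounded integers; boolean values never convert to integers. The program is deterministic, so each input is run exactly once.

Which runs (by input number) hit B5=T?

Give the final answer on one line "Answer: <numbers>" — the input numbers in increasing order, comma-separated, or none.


input #1 (p=27): does not record B5=T
input #2 (p=26): does not record B5=T
input #3 (p=43): does not record B5=T
input #4 (p=22): does not record B5=T
input #5 (p=6): does not record B5=T
input #6 (p=37): does not record B5=T
input #7 (p=33): does not record B5=T
input #8 (p=17): does not record B5=T
input #9 (p=4): does not record B5=T
Answer: none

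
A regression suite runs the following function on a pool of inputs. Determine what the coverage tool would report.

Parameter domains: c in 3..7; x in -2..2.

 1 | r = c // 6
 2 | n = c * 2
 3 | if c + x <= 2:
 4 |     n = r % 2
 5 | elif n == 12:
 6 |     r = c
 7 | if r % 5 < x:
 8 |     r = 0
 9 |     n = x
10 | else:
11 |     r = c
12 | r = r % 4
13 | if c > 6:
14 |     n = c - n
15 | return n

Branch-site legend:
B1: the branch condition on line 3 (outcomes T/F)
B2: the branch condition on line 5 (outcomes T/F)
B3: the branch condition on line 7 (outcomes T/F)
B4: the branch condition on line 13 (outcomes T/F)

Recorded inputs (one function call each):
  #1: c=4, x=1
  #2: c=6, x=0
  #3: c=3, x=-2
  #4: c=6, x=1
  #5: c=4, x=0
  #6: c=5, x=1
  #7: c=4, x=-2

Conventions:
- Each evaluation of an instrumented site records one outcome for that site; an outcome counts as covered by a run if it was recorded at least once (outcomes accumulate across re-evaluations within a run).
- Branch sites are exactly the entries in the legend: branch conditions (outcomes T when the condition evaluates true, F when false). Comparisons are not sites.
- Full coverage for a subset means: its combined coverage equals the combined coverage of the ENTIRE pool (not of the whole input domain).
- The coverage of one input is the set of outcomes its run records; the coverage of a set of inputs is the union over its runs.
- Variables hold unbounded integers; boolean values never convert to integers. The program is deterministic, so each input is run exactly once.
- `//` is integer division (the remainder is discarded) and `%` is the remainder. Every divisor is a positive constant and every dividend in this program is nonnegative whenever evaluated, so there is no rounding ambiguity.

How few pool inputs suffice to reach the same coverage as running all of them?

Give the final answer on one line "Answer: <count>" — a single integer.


run #1 (c=4, x=1) records B1=F, B2=F, B3=T, B4=F
run #2 (c=6, x=0) records B1=F, B2=T, B3=F, B4=F
run #3 (c=3, x=-2) records B1=T, B3=F, B4=F
run #4 (c=6, x=1) records B1=F, B2=T, B3=F, B4=F
run #5 (c=4, x=0) records B1=F, B2=F, B3=F, B4=F
run #6 (c=5, x=1) records B1=F, B2=F, B3=T, B4=F
run #7 (c=4, x=-2) records B1=T, B3=F, B4=F
union over all inputs: B1=T, B1=F, B2=T, B2=F, B3=T, B3=F, B4=F (7 outcomes)
checked all size-1 subsets: none covers 7 outcomes (max 4/7)
checked all size-2 subsets: none covers 7 outcomes (max 6/7)
size 3: inputs {1, 2, 3} cover all 7 outcomes, and no lexicographically smaller subset of this size does
Answer: 3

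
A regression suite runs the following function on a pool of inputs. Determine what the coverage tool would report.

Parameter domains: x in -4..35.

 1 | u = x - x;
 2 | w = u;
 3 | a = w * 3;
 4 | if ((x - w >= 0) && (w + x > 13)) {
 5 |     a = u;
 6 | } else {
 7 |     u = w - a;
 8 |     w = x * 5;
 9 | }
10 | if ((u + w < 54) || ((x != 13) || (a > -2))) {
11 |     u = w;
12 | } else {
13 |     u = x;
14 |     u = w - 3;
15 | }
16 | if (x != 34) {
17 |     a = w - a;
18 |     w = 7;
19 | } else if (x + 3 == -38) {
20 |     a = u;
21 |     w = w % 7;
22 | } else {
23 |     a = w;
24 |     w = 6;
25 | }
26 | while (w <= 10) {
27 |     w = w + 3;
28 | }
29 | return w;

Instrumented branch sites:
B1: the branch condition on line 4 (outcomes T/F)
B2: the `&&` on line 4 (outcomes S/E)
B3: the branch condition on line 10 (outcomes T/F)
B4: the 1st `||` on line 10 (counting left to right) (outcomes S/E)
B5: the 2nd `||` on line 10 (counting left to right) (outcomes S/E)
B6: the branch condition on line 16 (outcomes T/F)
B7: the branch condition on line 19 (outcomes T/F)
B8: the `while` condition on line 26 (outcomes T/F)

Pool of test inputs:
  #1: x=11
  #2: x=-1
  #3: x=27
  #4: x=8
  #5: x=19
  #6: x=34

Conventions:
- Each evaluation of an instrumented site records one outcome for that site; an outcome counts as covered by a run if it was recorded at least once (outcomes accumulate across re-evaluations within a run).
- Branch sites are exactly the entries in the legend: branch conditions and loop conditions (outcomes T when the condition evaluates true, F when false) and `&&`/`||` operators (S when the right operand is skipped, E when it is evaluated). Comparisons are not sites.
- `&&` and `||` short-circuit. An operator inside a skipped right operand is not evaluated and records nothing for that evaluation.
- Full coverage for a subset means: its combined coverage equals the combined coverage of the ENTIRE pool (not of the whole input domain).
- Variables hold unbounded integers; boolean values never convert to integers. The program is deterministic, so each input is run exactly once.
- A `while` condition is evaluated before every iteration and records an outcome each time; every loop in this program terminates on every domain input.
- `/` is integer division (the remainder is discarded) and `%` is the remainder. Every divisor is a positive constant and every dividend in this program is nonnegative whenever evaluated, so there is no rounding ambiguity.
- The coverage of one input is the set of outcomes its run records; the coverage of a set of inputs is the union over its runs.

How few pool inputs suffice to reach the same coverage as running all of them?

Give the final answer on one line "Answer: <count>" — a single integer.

run #1 (x=11) records B1=F, B2=E, B3=T, B4=E, B5=S, B6=T, B8=T, B8=F
run #2 (x=-1) records B1=F, B2=S, B3=T, B4=S, B6=T, B8=T, B8=F
run #3 (x=27) records B1=T, B2=E, B3=T, B4=S, B6=T, B8=T, B8=F
run #4 (x=8) records B1=F, B2=E, B3=T, B4=S, B6=T, B8=T, B8=F
run #5 (x=19) records B1=T, B2=E, B3=T, B4=S, B6=T, B8=T, B8=F
run #6 (x=34) records B1=T, B2=E, B3=T, B4=S, B6=F, B7=F, B8=T, B8=F
pool-wide coverage (13 outcomes): B1=T, B1=F, B2=S, B2=E, B3=T, B4=S, B4=E, B5=S, B6=T, B6=F, B7=F, B8=T, B8=F
checked all size-1 subsets: none covers 13 outcomes (max 8/13)
checked all size-2 subsets: none covers 13 outcomes (max 12/13)
size 3: inputs {1, 2, 6} cover all 13 outcomes, and no lexicographically smaller subset of this size does

Answer: 3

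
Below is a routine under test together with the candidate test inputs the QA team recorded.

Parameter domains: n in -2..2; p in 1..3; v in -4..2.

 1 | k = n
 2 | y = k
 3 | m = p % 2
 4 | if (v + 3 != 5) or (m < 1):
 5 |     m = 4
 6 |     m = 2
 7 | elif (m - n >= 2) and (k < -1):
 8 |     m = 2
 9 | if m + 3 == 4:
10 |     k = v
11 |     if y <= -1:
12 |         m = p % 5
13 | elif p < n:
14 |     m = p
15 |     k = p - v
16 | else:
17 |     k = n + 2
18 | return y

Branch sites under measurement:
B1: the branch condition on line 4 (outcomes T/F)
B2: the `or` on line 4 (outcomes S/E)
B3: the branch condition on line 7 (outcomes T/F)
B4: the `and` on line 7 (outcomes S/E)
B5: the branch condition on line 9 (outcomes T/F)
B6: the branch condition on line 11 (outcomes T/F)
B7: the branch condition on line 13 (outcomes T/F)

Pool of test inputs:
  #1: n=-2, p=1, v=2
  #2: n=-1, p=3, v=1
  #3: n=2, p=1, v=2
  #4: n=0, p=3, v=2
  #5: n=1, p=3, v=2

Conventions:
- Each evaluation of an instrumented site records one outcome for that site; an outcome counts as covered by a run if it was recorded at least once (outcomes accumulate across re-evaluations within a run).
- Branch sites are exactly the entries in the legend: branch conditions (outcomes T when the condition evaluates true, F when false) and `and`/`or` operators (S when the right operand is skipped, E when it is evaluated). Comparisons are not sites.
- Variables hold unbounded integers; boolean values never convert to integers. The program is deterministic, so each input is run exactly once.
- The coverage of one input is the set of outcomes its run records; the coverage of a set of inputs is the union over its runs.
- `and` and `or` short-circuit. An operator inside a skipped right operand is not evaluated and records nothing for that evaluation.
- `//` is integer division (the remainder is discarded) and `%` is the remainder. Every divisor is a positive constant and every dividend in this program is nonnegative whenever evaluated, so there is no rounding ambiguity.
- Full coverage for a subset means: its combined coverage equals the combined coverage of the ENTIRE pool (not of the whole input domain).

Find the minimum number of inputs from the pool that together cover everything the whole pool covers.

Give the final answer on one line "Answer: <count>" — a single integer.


input #1 (n=-2, p=1, v=2): covers B1=F, B2=E, B3=T, B4=E, B5=F, B7=F
input #2 (n=-1, p=3, v=1): covers B1=T, B2=S, B5=F, B7=F
input #3 (n=2, p=1, v=2): covers B1=F, B2=E, B3=F, B4=S, B5=T, B6=F
input #4 (n=0, p=3, v=2): covers B1=F, B2=E, B3=F, B4=S, B5=T, B6=F
input #5 (n=1, p=3, v=2): covers B1=F, B2=E, B3=F, B4=S, B5=T, B6=F
the full pool covers 12 outcomes: B1=T, B1=F, B2=S, B2=E, B3=T, B3=F, B4=S, B4=E, B5=T, B5=F, B6=F, B7=F
size 1 is not enough: best union over all size-1 subsets is 6/12
size 2 is not enough: best union over all size-2 subsets is 10/12
size 3: inputs {1, 2, 3} cover all 12 outcomes, and no lexicographically smaller subset of this size does
Answer: 3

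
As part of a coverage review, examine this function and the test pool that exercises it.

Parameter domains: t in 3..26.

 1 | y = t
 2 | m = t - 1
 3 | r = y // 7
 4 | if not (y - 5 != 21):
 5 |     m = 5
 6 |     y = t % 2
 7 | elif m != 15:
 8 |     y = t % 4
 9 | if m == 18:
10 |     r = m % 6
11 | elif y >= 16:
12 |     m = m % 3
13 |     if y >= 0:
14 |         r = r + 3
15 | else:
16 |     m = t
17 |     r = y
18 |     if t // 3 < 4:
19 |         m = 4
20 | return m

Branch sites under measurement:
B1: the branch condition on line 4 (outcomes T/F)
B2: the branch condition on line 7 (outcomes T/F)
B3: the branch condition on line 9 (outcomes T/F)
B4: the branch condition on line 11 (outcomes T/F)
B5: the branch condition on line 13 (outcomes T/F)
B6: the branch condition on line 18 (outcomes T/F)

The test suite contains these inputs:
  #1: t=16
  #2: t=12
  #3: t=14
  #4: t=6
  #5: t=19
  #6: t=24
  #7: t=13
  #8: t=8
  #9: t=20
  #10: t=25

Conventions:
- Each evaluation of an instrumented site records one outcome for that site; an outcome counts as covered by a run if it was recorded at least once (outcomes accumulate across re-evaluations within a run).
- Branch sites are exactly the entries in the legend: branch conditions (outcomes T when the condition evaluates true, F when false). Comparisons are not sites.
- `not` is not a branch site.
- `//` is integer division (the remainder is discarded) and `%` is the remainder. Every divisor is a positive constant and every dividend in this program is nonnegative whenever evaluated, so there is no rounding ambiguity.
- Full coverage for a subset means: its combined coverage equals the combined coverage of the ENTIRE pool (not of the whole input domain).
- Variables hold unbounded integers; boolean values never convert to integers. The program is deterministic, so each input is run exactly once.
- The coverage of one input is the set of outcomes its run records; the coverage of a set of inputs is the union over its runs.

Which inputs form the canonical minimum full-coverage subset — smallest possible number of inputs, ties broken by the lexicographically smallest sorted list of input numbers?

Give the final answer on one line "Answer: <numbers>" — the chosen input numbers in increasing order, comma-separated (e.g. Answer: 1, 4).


input #1, t=16: events B1->F, B2->F, B3->F, B4->T, B5->T; outcomes B1=F, B2=F, B3=F, B4=T, B5=T
input #2, t=12: events B1->F, B2->T, B3->F, B4->F, B6->F; outcomes B1=F, B2=T, B3=F, B4=F, B6=F
input #3, t=14: events B1->F, B2->T, B3->F, B4->F, B6->F; outcomes B1=F, B2=T, B3=F, B4=F, B6=F
input #4, t=6: events B1->F, B2->T, B3->F, B4->F, B6->T; outcomes B1=F, B2=T, B3=F, B4=F, B6=T
input #5, t=19: events B1->F, B2->T, B3->T; outcomes B1=F, B2=T, B3=T
input #6, t=24: events B1->F, B2->T, B3->F, B4->F, B6->F; outcomes B1=F, B2=T, B3=F, B4=F, B6=F
input #7, t=13: events B1->F, B2->T, B3->F, B4->F, B6->F; outcomes B1=F, B2=T, B3=F, B4=F, B6=F
input #8, t=8: events B1->F, B2->T, B3->F, B4->F, B6->T; outcomes B1=F, B2=T, B3=F, B4=F, B6=T
input #9, t=20: events B1->F, B2->T, B3->F, B4->F, B6->F; outcomes B1=F, B2=T, B3=F, B4=F, B6=F
input #10, t=25: events B1->F, B2->T, B3->F, B4->F, B6->F; outcomes B1=F, B2=T, B3=F, B4=F, B6=F
together the pool reaches 10 outcomes: B1=F, B2=T, B2=F, B3=T, B3=F, B4=T, B4=F, B5=T, B6=T, B6=F
checked all size-1 subsets: none covers 10 outcomes (max 5/10)
checked all size-2 subsets: none covers 10 outcomes (max 8/10)
checked all size-3 subsets: none covers 10 outcomes (max 9/10)
size 4: inputs {1, 2, 4, 5} cover all 10 outcomes, and no lexicographically smaller subset of this size does
Answer: 1, 2, 4, 5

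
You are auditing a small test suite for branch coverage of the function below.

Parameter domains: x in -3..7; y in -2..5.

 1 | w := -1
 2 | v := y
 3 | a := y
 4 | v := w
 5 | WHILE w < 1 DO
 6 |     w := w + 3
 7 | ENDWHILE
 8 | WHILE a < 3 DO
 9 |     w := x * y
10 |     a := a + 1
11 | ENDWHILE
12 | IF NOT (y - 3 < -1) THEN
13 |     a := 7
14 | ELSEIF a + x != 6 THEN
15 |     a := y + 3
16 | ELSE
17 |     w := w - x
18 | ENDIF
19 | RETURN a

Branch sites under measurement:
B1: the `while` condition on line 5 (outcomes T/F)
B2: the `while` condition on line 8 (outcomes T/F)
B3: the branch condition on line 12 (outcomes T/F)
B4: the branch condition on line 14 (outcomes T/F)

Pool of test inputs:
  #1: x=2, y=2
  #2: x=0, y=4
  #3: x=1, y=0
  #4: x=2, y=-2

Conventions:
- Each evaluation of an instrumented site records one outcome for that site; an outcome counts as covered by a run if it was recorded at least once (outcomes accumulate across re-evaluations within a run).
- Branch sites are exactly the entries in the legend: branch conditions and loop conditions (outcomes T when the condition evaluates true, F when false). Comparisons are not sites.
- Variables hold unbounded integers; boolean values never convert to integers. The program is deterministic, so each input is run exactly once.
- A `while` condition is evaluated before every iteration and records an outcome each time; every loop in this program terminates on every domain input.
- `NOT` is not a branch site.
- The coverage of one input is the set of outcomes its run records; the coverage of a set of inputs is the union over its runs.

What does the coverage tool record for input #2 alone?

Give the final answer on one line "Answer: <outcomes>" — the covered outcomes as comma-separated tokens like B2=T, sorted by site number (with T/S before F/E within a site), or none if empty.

Running input #2 (x=0, y=4), event by event:
  B1->T, B1->F, B2->F, B3->T
deduplicating events, the covered set is: B1=T, B1=F, B2=F, B3=T

Answer: B1=T, B1=F, B2=F, B3=T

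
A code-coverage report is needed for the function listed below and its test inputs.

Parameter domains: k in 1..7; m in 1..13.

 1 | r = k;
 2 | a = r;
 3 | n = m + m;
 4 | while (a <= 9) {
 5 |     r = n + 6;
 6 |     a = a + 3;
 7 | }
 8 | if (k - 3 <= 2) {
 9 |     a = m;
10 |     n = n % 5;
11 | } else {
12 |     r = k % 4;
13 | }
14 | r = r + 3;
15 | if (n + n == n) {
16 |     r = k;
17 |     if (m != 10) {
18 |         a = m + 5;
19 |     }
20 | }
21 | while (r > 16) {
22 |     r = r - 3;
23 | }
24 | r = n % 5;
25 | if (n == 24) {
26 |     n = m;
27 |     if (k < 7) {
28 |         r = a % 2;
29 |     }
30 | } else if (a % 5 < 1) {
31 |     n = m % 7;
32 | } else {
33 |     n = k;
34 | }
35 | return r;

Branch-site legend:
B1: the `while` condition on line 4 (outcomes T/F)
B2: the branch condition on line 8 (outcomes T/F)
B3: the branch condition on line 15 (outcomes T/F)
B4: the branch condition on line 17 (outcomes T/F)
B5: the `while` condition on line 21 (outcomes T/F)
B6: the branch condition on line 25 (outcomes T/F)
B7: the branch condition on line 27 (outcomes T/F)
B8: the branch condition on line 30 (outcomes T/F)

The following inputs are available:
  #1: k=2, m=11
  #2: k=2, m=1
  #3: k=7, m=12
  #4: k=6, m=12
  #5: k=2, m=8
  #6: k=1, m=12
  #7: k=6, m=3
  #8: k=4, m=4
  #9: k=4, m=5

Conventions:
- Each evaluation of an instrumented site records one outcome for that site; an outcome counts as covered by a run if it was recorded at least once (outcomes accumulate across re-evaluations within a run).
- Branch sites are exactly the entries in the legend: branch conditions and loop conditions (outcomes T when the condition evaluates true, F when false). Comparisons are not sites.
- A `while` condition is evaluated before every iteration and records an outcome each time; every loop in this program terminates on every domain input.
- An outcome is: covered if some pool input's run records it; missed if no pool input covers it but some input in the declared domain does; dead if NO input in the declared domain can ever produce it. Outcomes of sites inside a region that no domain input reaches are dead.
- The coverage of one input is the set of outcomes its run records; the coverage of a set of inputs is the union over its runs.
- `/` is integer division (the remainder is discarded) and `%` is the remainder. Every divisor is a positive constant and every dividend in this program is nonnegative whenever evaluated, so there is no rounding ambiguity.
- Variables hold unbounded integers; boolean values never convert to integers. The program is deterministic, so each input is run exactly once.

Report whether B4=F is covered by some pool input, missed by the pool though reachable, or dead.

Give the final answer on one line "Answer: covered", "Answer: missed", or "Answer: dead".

no pool input records B4=F
but domain input (k=1, m=10) does record it -> reachable, so missed

Answer: missed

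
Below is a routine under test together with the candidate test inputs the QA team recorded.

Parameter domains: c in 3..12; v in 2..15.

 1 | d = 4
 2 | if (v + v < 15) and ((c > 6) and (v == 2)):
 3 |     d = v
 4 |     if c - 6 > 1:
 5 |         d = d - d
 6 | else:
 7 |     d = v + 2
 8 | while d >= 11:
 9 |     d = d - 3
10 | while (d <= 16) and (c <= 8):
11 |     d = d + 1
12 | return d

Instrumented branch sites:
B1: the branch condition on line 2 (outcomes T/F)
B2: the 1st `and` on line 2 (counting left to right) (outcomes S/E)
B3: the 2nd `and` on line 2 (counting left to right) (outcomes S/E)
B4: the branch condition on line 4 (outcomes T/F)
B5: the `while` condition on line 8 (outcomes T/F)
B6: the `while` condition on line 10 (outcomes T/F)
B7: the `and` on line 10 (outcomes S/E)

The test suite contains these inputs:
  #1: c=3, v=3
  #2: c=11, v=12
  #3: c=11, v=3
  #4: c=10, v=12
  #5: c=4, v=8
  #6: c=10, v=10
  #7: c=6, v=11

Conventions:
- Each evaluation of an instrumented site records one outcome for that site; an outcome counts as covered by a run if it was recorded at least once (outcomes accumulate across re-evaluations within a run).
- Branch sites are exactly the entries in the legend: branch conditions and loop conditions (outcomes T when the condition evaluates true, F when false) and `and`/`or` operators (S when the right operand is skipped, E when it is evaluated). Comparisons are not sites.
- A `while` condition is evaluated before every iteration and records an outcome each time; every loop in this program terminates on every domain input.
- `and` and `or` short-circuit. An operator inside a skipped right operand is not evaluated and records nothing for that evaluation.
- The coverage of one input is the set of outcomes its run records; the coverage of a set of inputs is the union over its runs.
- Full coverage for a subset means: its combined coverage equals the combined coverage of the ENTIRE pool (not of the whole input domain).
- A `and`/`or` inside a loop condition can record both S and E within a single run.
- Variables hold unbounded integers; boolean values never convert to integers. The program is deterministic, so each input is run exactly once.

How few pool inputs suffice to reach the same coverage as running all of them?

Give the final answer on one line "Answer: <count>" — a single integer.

input #1, c=3, v=3: events B2->E, B3->S, B1->F, B5->F, B7->E, B6->T, B7->E, B6->T, B7->E, B6->T, B7->E, B6->T, B7->E, B6->T, ...; outcomes B1=F, B2=E, B3=S, B5=F, B6=T, B6=F, B7=S, B7=E
input #2, c=11, v=12: events B2->S, B1->F, B5->T, B5->T, B5->F, B7->E, B6->F; outcomes B1=F, B2=S, B5=T, B5=F, B6=F, B7=E
input #3, c=11, v=3: events B2->E, B3->E, B1->F, B5->F, B7->E, B6->F; outcomes B1=F, B2=E, B3=E, B5=F, B6=F, B7=E
input #4, c=10, v=12: events B2->S, B1->F, B5->T, B5->T, B5->F, B7->E, B6->F; outcomes B1=F, B2=S, B5=T, B5=F, B6=F, B7=E
input #5, c=4, v=8: events B2->S, B1->F, B5->F, B7->E, B6->T, B7->E, B6->T, B7->E, B6->T, B7->E, B6->T, B7->E, B6->T, B7->E, ...; outcomes B1=F, B2=S, B5=F, B6=T, B6=F, B7=S, B7=E
input #6, c=10, v=10: events B2->S, B1->F, B5->T, B5->F, B7->E, B6->F; outcomes B1=F, B2=S, B5=T, B5=F, B6=F, B7=E
input #7, c=6, v=11: events B2->S, B1->F, B5->T, B5->F, B7->E, B6->T, B7->E, B6->T, B7->E, B6->T, B7->E, B6->T, B7->E, B6->T, ...; outcomes B1=F, B2=S, B5=T, B5=F, B6=T, B6=F, B7=S, B7=E
pool-wide coverage (11 outcomes): B1=F, B2=S, B2=E, B3=S, B3=E, B5=T, B5=F, B6=T, B6=F, B7=S, B7=E
checked all size-1 subsets: none covers 11 outcomes (max 8/11)
checked all size-2 subsets: none covers 11 outcomes (max 10/11)
size 3: inputs {1, 2, 3} cover all 11 outcomes, and no lexicographically smaller subset of this size does

Answer: 3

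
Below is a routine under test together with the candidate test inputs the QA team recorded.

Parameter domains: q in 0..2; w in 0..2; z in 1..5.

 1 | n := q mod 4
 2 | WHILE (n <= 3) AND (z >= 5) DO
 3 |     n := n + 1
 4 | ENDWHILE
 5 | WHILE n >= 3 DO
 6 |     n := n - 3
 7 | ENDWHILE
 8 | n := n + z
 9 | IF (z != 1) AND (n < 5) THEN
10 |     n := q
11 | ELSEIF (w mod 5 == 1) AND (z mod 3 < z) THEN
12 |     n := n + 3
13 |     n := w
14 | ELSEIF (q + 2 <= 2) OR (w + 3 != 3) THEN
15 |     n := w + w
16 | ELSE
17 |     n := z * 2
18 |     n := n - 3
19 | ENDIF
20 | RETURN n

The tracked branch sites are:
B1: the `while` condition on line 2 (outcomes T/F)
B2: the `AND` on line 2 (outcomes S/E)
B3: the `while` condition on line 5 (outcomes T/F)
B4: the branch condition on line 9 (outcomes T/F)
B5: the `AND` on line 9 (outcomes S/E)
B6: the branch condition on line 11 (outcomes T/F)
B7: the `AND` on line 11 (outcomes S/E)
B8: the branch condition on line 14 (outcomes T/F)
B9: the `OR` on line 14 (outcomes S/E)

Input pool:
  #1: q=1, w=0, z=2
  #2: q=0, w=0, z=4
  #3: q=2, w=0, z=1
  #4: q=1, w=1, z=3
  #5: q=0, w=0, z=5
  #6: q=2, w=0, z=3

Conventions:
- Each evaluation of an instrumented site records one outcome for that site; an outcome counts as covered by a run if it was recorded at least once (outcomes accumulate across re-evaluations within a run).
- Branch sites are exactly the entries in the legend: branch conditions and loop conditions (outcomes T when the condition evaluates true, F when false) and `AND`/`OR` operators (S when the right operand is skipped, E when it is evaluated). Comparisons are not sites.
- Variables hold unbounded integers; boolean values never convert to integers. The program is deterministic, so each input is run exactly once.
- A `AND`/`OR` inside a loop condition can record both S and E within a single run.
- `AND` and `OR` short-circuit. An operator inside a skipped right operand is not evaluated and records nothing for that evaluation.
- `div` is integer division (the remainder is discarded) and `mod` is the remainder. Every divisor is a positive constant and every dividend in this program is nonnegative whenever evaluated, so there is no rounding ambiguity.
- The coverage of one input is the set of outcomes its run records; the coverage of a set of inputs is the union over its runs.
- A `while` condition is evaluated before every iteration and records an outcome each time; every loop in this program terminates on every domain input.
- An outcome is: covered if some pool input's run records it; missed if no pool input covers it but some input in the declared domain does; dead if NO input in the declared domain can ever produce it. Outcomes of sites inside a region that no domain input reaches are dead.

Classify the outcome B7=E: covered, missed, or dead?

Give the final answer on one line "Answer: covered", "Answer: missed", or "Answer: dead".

no pool input records B7=E
but domain input (q=0, w=1, z=1) does record it -> reachable, so missed

Answer: missed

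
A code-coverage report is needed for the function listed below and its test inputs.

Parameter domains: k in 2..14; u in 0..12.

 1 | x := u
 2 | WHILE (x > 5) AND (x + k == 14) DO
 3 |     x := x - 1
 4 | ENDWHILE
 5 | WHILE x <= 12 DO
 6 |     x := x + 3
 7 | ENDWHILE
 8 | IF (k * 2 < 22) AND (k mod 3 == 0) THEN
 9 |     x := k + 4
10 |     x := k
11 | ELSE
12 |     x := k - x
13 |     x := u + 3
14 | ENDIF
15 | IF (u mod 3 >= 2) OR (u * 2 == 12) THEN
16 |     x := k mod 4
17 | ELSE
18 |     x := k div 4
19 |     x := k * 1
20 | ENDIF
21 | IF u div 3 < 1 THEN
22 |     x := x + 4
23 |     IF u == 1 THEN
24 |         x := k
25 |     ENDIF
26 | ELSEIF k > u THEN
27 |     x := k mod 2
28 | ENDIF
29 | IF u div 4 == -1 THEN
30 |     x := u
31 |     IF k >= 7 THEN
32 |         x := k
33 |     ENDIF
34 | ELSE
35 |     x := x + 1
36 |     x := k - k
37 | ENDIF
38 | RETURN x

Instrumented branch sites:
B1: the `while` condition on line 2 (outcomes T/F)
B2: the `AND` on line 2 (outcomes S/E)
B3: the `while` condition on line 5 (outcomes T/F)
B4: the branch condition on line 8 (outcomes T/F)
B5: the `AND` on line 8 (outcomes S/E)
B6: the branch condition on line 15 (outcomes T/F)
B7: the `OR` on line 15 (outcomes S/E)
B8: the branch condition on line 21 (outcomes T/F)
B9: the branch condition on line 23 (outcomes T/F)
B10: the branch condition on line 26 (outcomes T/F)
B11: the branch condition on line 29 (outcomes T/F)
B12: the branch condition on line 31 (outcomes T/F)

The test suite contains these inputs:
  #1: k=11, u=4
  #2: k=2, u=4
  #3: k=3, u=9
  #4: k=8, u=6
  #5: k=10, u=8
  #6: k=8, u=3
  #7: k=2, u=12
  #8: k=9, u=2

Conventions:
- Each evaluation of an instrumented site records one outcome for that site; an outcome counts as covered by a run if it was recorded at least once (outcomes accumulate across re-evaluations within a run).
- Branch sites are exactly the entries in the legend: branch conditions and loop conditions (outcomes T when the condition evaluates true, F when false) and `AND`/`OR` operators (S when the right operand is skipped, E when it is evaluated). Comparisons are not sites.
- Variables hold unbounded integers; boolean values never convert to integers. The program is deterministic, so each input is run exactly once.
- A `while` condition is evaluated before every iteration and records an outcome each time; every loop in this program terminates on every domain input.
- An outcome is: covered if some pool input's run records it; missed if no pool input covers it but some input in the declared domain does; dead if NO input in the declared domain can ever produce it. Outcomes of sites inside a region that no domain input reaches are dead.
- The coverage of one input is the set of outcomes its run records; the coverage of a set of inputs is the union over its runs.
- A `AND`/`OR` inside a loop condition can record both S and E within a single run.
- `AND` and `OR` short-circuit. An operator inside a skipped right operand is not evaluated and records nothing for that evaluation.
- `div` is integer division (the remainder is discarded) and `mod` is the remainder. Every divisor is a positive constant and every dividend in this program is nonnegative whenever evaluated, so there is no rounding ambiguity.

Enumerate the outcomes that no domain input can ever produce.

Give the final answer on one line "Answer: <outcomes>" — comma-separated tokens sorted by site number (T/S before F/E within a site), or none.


exhaustive pass over the 169-input domain:
  B11=T: unreachable across the whole domain -> dead
  B12=T: unreachable across the whole domain -> dead
  B12=F: unreachable across the whole domain -> dead
  reachable outcomes have witnesses, e.g. B1=T (e.g. k=2, u=12), B1=F (e.g. k=2, u=0), B2=S (e.g. k=2, u=0), B2=E (e.g. k=2, u=6)
Answer: B11=T, B12=T, B12=F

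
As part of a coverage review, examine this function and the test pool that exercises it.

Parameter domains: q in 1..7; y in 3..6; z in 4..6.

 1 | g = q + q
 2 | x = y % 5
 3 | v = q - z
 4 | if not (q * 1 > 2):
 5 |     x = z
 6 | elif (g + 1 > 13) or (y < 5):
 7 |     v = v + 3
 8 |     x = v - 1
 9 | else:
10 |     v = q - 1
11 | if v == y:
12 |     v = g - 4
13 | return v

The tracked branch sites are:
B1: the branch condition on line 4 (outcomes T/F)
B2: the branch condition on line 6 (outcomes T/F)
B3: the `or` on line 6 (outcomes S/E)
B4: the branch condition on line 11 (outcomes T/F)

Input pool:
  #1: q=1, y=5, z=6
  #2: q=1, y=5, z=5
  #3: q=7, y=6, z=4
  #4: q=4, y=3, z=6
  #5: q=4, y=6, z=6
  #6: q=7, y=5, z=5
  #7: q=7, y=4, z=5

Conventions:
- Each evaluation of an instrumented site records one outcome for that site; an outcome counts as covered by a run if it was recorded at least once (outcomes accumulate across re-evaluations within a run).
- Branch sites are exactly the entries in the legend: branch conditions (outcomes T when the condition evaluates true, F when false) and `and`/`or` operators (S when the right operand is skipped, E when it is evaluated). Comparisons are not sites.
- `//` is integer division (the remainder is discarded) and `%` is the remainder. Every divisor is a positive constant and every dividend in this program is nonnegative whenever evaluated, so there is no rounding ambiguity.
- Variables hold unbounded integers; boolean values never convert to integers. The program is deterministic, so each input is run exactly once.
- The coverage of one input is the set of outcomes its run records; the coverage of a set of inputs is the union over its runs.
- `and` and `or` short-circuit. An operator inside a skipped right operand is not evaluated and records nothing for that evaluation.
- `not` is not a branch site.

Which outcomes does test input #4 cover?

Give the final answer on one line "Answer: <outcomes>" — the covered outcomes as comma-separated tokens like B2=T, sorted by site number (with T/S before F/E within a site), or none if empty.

Simulating input #4 (q=4, y=3, z=6) step by step:
  B1->F, B3->E, B2->T, B4->F
distinct outcomes covered: B1=F, B2=T, B3=E, B4=F

Answer: B1=F, B2=T, B3=E, B4=F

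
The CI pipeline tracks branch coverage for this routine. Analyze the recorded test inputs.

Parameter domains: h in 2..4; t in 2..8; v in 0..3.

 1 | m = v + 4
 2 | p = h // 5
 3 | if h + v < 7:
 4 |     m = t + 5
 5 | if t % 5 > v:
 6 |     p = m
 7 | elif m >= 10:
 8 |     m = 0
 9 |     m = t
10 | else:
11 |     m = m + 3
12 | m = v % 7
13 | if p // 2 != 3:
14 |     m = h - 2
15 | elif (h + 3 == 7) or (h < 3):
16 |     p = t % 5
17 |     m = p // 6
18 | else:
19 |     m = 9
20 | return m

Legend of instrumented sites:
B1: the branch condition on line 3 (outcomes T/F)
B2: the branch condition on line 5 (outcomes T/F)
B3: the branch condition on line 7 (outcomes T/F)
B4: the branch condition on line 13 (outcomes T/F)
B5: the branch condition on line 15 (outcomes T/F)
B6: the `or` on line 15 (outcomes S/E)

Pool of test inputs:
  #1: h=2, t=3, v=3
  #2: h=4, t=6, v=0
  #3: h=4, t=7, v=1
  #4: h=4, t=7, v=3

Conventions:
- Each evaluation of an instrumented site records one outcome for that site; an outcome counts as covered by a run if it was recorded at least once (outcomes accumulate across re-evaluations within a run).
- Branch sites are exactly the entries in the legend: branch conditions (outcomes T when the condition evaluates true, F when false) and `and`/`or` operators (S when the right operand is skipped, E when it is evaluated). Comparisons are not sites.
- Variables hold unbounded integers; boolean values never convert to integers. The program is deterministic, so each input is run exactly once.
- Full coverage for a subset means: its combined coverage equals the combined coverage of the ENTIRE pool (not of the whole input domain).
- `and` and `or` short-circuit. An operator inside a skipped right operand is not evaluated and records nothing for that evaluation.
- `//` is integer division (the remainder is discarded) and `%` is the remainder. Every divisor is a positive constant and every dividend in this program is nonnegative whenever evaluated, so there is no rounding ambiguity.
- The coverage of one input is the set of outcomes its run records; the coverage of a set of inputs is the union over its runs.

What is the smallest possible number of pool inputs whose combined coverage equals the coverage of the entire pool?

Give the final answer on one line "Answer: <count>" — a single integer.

test 1 (h=2, t=3, v=3) fires B1->T, B2->F, B3->F, B4->T; hits B1=T, B2=F, B3=F, B4=T
test 2 (h=4, t=6, v=0) fires B1->T, B2->T, B4->T; hits B1=T, B2=T, B4=T
test 3 (h=4, t=7, v=1) fires B1->T, B2->T, B4->T; hits B1=T, B2=T, B4=T
test 4 (h=4, t=7, v=3) fires B1->F, B2->F, B3->F, B4->T; hits B1=F, B2=F, B3=F, B4=T
pool-wide coverage (6 outcomes): B1=T, B1=F, B2=T, B2=F, B3=F, B4=T
every size-1 subset falls short of the 6 outcomes (best: 4/6)
the canonical winner is {2, 4}: size 2, full 6-outcome coverage, earliest index list among size-2 covers

Answer: 2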